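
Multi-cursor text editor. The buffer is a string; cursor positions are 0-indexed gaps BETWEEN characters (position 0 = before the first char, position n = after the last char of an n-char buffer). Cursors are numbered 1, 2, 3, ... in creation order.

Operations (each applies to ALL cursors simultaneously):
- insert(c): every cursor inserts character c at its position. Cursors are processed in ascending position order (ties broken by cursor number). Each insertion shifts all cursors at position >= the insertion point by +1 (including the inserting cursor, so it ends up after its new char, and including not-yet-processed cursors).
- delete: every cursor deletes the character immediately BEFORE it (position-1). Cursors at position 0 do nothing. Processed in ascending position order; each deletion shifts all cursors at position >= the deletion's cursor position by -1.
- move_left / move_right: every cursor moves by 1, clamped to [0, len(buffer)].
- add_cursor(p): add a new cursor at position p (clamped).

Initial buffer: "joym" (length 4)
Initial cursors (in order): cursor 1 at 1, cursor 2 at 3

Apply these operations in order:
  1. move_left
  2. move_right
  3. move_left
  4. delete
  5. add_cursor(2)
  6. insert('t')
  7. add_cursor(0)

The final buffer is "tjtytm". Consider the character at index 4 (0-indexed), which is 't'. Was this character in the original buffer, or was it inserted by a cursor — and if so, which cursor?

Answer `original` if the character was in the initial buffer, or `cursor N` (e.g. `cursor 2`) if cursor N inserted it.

Answer: cursor 3

Derivation:
After op 1 (move_left): buffer="joym" (len 4), cursors c1@0 c2@2, authorship ....
After op 2 (move_right): buffer="joym" (len 4), cursors c1@1 c2@3, authorship ....
After op 3 (move_left): buffer="joym" (len 4), cursors c1@0 c2@2, authorship ....
After op 4 (delete): buffer="jym" (len 3), cursors c1@0 c2@1, authorship ...
After op 5 (add_cursor(2)): buffer="jym" (len 3), cursors c1@0 c2@1 c3@2, authorship ...
After op 6 (insert('t')): buffer="tjtytm" (len 6), cursors c1@1 c2@3 c3@5, authorship 1.2.3.
After op 7 (add_cursor(0)): buffer="tjtytm" (len 6), cursors c4@0 c1@1 c2@3 c3@5, authorship 1.2.3.
Authorship (.=original, N=cursor N): 1 . 2 . 3 .
Index 4: author = 3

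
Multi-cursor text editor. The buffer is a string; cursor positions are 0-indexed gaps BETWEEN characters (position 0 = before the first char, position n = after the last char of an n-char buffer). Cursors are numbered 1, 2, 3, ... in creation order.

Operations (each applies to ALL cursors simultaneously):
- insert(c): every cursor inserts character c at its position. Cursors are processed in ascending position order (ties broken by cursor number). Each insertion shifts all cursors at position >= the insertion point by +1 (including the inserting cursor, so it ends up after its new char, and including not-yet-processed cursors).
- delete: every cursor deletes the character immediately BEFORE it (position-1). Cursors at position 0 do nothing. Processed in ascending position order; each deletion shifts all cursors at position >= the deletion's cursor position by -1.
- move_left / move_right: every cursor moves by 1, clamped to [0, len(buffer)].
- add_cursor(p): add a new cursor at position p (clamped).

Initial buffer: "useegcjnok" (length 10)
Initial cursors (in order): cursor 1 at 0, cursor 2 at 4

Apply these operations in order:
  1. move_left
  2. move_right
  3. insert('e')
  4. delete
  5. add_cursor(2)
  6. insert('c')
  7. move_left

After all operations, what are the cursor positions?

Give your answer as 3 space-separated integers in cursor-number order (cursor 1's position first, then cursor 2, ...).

Answer: 1 6 3

Derivation:
After op 1 (move_left): buffer="useegcjnok" (len 10), cursors c1@0 c2@3, authorship ..........
After op 2 (move_right): buffer="useegcjnok" (len 10), cursors c1@1 c2@4, authorship ..........
After op 3 (insert('e')): buffer="ueseeegcjnok" (len 12), cursors c1@2 c2@6, authorship .1...2......
After op 4 (delete): buffer="useegcjnok" (len 10), cursors c1@1 c2@4, authorship ..........
After op 5 (add_cursor(2)): buffer="useegcjnok" (len 10), cursors c1@1 c3@2 c2@4, authorship ..........
After op 6 (insert('c')): buffer="ucsceecgcjnok" (len 13), cursors c1@2 c3@4 c2@7, authorship .1.3..2......
After op 7 (move_left): buffer="ucsceecgcjnok" (len 13), cursors c1@1 c3@3 c2@6, authorship .1.3..2......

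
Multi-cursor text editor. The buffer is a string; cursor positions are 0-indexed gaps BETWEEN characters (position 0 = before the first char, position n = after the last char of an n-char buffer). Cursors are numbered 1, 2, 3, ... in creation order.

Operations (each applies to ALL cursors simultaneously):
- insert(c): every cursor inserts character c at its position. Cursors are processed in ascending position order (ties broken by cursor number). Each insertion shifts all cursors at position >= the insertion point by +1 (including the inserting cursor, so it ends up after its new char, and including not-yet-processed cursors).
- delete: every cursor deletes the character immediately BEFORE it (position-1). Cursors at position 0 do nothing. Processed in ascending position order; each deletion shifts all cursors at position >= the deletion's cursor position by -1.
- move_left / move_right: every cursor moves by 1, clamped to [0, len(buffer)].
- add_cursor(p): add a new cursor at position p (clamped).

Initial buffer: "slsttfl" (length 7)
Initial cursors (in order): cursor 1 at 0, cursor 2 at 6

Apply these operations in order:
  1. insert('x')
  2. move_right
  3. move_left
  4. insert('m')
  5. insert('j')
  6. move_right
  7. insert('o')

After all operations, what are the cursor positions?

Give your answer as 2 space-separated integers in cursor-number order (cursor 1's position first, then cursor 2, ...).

Answer: 5 15

Derivation:
After op 1 (insert('x')): buffer="xslsttfxl" (len 9), cursors c1@1 c2@8, authorship 1......2.
After op 2 (move_right): buffer="xslsttfxl" (len 9), cursors c1@2 c2@9, authorship 1......2.
After op 3 (move_left): buffer="xslsttfxl" (len 9), cursors c1@1 c2@8, authorship 1......2.
After op 4 (insert('m')): buffer="xmslsttfxml" (len 11), cursors c1@2 c2@10, authorship 11......22.
After op 5 (insert('j')): buffer="xmjslsttfxmjl" (len 13), cursors c1@3 c2@12, authorship 111......222.
After op 6 (move_right): buffer="xmjslsttfxmjl" (len 13), cursors c1@4 c2@13, authorship 111......222.
After op 7 (insert('o')): buffer="xmjsolsttfxmjlo" (len 15), cursors c1@5 c2@15, authorship 111.1.....222.2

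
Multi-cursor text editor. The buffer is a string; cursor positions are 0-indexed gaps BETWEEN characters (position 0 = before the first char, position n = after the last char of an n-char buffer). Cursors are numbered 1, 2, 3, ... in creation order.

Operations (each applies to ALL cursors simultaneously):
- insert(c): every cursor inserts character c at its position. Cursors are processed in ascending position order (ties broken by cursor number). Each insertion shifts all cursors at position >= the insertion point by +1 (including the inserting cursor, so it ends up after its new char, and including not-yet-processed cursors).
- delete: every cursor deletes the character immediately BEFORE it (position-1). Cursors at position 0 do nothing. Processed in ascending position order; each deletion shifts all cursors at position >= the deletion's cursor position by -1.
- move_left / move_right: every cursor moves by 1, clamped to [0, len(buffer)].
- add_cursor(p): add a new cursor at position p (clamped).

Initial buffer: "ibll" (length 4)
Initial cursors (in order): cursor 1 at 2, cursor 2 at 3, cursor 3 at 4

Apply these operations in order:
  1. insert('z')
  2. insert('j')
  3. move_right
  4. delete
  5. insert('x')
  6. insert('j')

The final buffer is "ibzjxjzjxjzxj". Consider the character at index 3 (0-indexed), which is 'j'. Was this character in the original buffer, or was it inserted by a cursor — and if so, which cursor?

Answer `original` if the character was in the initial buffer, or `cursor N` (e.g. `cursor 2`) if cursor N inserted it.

After op 1 (insert('z')): buffer="ibzlzlz" (len 7), cursors c1@3 c2@5 c3@7, authorship ..1.2.3
After op 2 (insert('j')): buffer="ibzjlzjlzj" (len 10), cursors c1@4 c2@7 c3@10, authorship ..11.22.33
After op 3 (move_right): buffer="ibzjlzjlzj" (len 10), cursors c1@5 c2@8 c3@10, authorship ..11.22.33
After op 4 (delete): buffer="ibzjzjz" (len 7), cursors c1@4 c2@6 c3@7, authorship ..11223
After op 5 (insert('x')): buffer="ibzjxzjxzx" (len 10), cursors c1@5 c2@8 c3@10, authorship ..11122233
After op 6 (insert('j')): buffer="ibzjxjzjxjzxj" (len 13), cursors c1@6 c2@10 c3@13, authorship ..11112222333
Authorship (.=original, N=cursor N): . . 1 1 1 1 2 2 2 2 3 3 3
Index 3: author = 1

Answer: cursor 1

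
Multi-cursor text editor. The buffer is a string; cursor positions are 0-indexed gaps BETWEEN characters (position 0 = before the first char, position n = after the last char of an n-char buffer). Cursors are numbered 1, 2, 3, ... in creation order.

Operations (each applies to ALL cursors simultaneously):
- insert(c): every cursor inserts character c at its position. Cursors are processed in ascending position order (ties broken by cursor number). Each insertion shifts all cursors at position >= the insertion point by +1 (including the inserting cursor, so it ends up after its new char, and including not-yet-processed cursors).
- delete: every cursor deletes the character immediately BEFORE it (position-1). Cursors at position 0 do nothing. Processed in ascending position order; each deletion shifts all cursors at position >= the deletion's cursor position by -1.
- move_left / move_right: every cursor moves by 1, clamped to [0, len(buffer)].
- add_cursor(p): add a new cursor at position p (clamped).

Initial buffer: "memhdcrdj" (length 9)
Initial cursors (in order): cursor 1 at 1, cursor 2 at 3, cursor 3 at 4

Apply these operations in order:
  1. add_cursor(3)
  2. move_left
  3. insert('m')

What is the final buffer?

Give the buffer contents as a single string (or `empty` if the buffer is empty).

After op 1 (add_cursor(3)): buffer="memhdcrdj" (len 9), cursors c1@1 c2@3 c4@3 c3@4, authorship .........
After op 2 (move_left): buffer="memhdcrdj" (len 9), cursors c1@0 c2@2 c4@2 c3@3, authorship .........
After op 3 (insert('m')): buffer="mmemmmmhdcrdj" (len 13), cursors c1@1 c2@5 c4@5 c3@7, authorship 1..24.3......

Answer: mmemmmmhdcrdj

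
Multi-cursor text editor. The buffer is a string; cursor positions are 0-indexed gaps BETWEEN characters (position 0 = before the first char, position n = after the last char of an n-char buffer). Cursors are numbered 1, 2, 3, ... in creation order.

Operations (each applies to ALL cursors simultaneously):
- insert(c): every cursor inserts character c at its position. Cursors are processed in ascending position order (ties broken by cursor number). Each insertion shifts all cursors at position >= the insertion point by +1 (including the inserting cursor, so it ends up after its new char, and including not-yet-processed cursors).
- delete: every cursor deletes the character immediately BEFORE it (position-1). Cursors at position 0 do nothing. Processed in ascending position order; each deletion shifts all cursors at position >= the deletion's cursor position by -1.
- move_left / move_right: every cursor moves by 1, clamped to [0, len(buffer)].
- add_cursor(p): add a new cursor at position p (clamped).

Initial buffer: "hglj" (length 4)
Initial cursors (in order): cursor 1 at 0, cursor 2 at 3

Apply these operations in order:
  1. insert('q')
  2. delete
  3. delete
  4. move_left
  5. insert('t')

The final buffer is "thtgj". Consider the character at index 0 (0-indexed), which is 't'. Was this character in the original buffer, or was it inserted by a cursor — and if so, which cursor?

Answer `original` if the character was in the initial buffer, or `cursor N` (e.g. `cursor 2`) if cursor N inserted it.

After op 1 (insert('q')): buffer="qhglqj" (len 6), cursors c1@1 c2@5, authorship 1...2.
After op 2 (delete): buffer="hglj" (len 4), cursors c1@0 c2@3, authorship ....
After op 3 (delete): buffer="hgj" (len 3), cursors c1@0 c2@2, authorship ...
After op 4 (move_left): buffer="hgj" (len 3), cursors c1@0 c2@1, authorship ...
After op 5 (insert('t')): buffer="thtgj" (len 5), cursors c1@1 c2@3, authorship 1.2..
Authorship (.=original, N=cursor N): 1 . 2 . .
Index 0: author = 1

Answer: cursor 1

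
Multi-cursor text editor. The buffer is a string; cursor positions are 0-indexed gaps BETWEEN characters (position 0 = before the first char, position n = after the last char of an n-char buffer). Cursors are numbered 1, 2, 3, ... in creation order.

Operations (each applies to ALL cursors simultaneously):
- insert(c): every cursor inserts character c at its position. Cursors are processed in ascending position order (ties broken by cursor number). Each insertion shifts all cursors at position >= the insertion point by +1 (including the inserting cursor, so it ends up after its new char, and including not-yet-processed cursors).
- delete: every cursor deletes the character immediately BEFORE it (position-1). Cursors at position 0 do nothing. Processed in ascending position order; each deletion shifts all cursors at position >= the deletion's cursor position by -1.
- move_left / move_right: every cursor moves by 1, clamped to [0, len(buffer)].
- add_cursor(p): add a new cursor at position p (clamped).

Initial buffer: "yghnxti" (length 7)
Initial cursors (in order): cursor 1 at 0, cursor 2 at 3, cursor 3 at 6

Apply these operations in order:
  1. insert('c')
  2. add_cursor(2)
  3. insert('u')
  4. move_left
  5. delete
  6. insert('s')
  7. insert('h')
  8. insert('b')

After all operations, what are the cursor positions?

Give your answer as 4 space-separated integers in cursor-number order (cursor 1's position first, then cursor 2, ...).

Answer: 3 13 20 7

Derivation:
After op 1 (insert('c')): buffer="cyghcnxtci" (len 10), cursors c1@1 c2@5 c3@9, authorship 1...2...3.
After op 2 (add_cursor(2)): buffer="cyghcnxtci" (len 10), cursors c1@1 c4@2 c2@5 c3@9, authorship 1...2...3.
After op 3 (insert('u')): buffer="cuyughcunxtcui" (len 14), cursors c1@2 c4@4 c2@8 c3@13, authorship 11.4..22...33.
After op 4 (move_left): buffer="cuyughcunxtcui" (len 14), cursors c1@1 c4@3 c2@7 c3@12, authorship 11.4..22...33.
After op 5 (delete): buffer="uughunxtui" (len 10), cursors c1@0 c4@1 c2@4 c3@8, authorship 14..2...3.
After op 6 (insert('s')): buffer="susughsunxtsui" (len 14), cursors c1@1 c4@3 c2@7 c3@12, authorship 1144..22...33.
After op 7 (insert('h')): buffer="shushughshunxtshui" (len 18), cursors c1@2 c4@5 c2@10 c3@16, authorship 111444..222...333.
After op 8 (insert('b')): buffer="shbushbughshbunxtshbui" (len 22), cursors c1@3 c4@7 c2@13 c3@20, authorship 11114444..2222...3333.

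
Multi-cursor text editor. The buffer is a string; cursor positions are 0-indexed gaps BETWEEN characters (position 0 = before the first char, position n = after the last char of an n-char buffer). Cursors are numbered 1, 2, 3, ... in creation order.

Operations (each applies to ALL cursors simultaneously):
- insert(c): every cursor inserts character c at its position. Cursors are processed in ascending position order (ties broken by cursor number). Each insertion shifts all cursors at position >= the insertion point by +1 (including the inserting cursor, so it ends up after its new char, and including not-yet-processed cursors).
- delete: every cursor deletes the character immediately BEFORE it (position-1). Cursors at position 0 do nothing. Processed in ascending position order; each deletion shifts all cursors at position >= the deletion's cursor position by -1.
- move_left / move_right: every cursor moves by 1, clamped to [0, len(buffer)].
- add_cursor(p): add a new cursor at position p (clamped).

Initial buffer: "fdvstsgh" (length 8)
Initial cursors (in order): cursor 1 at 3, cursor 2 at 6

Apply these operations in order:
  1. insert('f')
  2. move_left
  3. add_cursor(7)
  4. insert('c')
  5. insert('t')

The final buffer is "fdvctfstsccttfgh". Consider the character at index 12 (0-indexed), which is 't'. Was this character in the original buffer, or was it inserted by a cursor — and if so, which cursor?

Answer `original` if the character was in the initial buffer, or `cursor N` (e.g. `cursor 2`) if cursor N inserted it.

After op 1 (insert('f')): buffer="fdvfstsfgh" (len 10), cursors c1@4 c2@8, authorship ...1...2..
After op 2 (move_left): buffer="fdvfstsfgh" (len 10), cursors c1@3 c2@7, authorship ...1...2..
After op 3 (add_cursor(7)): buffer="fdvfstsfgh" (len 10), cursors c1@3 c2@7 c3@7, authorship ...1...2..
After op 4 (insert('c')): buffer="fdvcfstsccfgh" (len 13), cursors c1@4 c2@10 c3@10, authorship ...11...232..
After op 5 (insert('t')): buffer="fdvctfstsccttfgh" (len 16), cursors c1@5 c2@13 c3@13, authorship ...111...23232..
Authorship (.=original, N=cursor N): . . . 1 1 1 . . . 2 3 2 3 2 . .
Index 12: author = 3

Answer: cursor 3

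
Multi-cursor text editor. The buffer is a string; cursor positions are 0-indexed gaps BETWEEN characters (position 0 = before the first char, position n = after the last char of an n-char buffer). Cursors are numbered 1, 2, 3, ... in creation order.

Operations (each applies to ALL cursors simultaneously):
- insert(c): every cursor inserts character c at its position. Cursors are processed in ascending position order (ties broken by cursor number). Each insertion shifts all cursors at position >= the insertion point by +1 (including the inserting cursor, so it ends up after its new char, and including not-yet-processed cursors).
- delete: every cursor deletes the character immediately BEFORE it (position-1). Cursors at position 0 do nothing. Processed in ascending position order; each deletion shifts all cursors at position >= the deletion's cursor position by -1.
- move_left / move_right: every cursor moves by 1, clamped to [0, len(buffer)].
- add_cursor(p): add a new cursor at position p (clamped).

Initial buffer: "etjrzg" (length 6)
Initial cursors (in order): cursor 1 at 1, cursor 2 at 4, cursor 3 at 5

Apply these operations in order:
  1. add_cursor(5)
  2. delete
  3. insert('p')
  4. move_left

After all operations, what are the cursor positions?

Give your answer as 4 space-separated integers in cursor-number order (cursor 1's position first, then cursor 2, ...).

Answer: 0 4 4 4

Derivation:
After op 1 (add_cursor(5)): buffer="etjrzg" (len 6), cursors c1@1 c2@4 c3@5 c4@5, authorship ......
After op 2 (delete): buffer="tg" (len 2), cursors c1@0 c2@1 c3@1 c4@1, authorship ..
After op 3 (insert('p')): buffer="ptpppg" (len 6), cursors c1@1 c2@5 c3@5 c4@5, authorship 1.234.
After op 4 (move_left): buffer="ptpppg" (len 6), cursors c1@0 c2@4 c3@4 c4@4, authorship 1.234.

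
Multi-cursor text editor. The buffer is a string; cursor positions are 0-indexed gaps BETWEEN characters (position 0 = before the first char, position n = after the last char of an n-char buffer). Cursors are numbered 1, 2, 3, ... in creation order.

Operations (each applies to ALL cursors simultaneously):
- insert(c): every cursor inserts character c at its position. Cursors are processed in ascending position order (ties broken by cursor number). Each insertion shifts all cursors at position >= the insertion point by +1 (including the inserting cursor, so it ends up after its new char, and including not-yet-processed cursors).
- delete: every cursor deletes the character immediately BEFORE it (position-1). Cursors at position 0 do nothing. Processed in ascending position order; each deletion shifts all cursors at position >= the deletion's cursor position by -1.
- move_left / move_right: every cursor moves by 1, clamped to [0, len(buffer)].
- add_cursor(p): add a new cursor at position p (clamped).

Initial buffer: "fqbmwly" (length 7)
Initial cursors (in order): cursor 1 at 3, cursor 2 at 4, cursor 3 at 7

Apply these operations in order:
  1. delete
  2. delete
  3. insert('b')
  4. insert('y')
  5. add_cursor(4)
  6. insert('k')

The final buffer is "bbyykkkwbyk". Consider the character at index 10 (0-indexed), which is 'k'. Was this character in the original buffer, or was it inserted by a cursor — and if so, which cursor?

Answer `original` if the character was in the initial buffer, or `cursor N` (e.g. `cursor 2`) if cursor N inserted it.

Answer: cursor 3

Derivation:
After op 1 (delete): buffer="fqwl" (len 4), cursors c1@2 c2@2 c3@4, authorship ....
After op 2 (delete): buffer="w" (len 1), cursors c1@0 c2@0 c3@1, authorship .
After op 3 (insert('b')): buffer="bbwb" (len 4), cursors c1@2 c2@2 c3@4, authorship 12.3
After op 4 (insert('y')): buffer="bbyywby" (len 7), cursors c1@4 c2@4 c3@7, authorship 1212.33
After op 5 (add_cursor(4)): buffer="bbyywby" (len 7), cursors c1@4 c2@4 c4@4 c3@7, authorship 1212.33
After op 6 (insert('k')): buffer="bbyykkkwbyk" (len 11), cursors c1@7 c2@7 c4@7 c3@11, authorship 1212124.333
Authorship (.=original, N=cursor N): 1 2 1 2 1 2 4 . 3 3 3
Index 10: author = 3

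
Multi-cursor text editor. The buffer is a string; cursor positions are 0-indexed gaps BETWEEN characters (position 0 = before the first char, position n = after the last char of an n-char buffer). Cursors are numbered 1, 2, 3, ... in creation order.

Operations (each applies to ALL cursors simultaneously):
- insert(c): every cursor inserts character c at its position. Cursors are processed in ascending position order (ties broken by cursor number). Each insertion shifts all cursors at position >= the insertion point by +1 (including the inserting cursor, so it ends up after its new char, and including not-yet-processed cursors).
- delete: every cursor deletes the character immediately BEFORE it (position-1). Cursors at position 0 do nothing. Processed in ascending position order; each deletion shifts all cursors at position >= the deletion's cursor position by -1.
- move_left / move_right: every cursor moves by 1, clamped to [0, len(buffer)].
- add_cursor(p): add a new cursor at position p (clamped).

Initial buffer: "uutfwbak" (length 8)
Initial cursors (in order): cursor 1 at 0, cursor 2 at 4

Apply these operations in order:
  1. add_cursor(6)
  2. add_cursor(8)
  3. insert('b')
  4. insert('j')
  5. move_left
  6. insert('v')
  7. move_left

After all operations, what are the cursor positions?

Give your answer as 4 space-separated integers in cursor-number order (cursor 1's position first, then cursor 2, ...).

After op 1 (add_cursor(6)): buffer="uutfwbak" (len 8), cursors c1@0 c2@4 c3@6, authorship ........
After op 2 (add_cursor(8)): buffer="uutfwbak" (len 8), cursors c1@0 c2@4 c3@6 c4@8, authorship ........
After op 3 (insert('b')): buffer="buutfbwbbakb" (len 12), cursors c1@1 c2@6 c3@9 c4@12, authorship 1....2..3..4
After op 4 (insert('j')): buffer="bjuutfbjwbbjakbj" (len 16), cursors c1@2 c2@8 c3@12 c4@16, authorship 11....22..33..44
After op 5 (move_left): buffer="bjuutfbjwbbjakbj" (len 16), cursors c1@1 c2@7 c3@11 c4@15, authorship 11....22..33..44
After op 6 (insert('v')): buffer="bvjuutfbvjwbbvjakbvj" (len 20), cursors c1@2 c2@9 c3@14 c4@19, authorship 111....222..333..444
After op 7 (move_left): buffer="bvjuutfbvjwbbvjakbvj" (len 20), cursors c1@1 c2@8 c3@13 c4@18, authorship 111....222..333..444

Answer: 1 8 13 18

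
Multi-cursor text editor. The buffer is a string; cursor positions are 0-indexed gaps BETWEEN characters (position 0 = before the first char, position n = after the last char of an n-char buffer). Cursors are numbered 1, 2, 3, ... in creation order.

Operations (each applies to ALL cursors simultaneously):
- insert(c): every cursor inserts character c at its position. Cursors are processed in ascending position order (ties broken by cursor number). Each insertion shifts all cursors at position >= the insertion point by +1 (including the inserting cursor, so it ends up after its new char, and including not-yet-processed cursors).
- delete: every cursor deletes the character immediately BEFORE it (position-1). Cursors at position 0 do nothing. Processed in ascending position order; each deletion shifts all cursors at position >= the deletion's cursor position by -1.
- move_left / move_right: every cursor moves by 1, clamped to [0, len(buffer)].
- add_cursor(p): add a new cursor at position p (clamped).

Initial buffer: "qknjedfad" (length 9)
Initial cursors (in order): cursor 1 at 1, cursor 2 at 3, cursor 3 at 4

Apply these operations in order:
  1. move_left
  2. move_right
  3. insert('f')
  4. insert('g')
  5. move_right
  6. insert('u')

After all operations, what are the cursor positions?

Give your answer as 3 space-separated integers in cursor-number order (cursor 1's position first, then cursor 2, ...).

Answer: 5 10 14

Derivation:
After op 1 (move_left): buffer="qknjedfad" (len 9), cursors c1@0 c2@2 c3@3, authorship .........
After op 2 (move_right): buffer="qknjedfad" (len 9), cursors c1@1 c2@3 c3@4, authorship .........
After op 3 (insert('f')): buffer="qfknfjfedfad" (len 12), cursors c1@2 c2@5 c3@7, authorship .1..2.3.....
After op 4 (insert('g')): buffer="qfgknfgjfgedfad" (len 15), cursors c1@3 c2@7 c3@10, authorship .11..22.33.....
After op 5 (move_right): buffer="qfgknfgjfgedfad" (len 15), cursors c1@4 c2@8 c3@11, authorship .11..22.33.....
After op 6 (insert('u')): buffer="qfgkunfgjufgeudfad" (len 18), cursors c1@5 c2@10 c3@14, authorship .11.1.22.233.3....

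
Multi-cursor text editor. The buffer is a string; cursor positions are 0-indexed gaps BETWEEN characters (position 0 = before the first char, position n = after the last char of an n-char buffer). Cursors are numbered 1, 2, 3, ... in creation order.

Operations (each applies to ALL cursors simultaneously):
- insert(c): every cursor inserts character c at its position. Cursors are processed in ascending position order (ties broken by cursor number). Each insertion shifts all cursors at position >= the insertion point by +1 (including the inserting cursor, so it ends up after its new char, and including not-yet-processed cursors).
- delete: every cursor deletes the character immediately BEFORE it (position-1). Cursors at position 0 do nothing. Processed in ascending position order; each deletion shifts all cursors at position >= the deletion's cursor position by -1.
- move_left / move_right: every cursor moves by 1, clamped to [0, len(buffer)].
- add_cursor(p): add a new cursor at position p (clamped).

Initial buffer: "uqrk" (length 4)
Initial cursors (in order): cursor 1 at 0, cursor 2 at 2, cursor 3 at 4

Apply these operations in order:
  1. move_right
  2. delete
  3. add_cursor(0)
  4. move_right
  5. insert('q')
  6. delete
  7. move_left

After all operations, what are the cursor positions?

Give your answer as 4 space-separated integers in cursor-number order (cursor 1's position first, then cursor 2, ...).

Answer: 0 0 0 0

Derivation:
After op 1 (move_right): buffer="uqrk" (len 4), cursors c1@1 c2@3 c3@4, authorship ....
After op 2 (delete): buffer="q" (len 1), cursors c1@0 c2@1 c3@1, authorship .
After op 3 (add_cursor(0)): buffer="q" (len 1), cursors c1@0 c4@0 c2@1 c3@1, authorship .
After op 4 (move_right): buffer="q" (len 1), cursors c1@1 c2@1 c3@1 c4@1, authorship .
After op 5 (insert('q')): buffer="qqqqq" (len 5), cursors c1@5 c2@5 c3@5 c4@5, authorship .1234
After op 6 (delete): buffer="q" (len 1), cursors c1@1 c2@1 c3@1 c4@1, authorship .
After op 7 (move_left): buffer="q" (len 1), cursors c1@0 c2@0 c3@0 c4@0, authorship .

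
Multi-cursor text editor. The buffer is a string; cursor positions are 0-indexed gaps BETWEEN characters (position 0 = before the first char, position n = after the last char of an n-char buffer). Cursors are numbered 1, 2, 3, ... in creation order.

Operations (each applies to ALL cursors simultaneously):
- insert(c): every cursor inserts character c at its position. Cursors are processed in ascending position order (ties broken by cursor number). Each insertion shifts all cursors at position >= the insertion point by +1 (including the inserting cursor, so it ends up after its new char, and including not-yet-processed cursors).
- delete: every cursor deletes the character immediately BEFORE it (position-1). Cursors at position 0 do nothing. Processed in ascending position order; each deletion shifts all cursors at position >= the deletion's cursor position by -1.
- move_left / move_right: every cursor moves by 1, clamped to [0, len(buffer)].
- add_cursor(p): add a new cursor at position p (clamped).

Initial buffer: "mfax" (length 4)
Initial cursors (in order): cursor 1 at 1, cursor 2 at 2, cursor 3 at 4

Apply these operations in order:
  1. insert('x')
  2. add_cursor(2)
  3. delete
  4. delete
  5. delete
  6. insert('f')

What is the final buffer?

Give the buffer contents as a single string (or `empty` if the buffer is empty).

Answer: ffff

Derivation:
After op 1 (insert('x')): buffer="mxfxaxx" (len 7), cursors c1@2 c2@4 c3@7, authorship .1.2..3
After op 2 (add_cursor(2)): buffer="mxfxaxx" (len 7), cursors c1@2 c4@2 c2@4 c3@7, authorship .1.2..3
After op 3 (delete): buffer="fax" (len 3), cursors c1@0 c4@0 c2@1 c3@3, authorship ...
After op 4 (delete): buffer="a" (len 1), cursors c1@0 c2@0 c4@0 c3@1, authorship .
After op 5 (delete): buffer="" (len 0), cursors c1@0 c2@0 c3@0 c4@0, authorship 
After op 6 (insert('f')): buffer="ffff" (len 4), cursors c1@4 c2@4 c3@4 c4@4, authorship 1234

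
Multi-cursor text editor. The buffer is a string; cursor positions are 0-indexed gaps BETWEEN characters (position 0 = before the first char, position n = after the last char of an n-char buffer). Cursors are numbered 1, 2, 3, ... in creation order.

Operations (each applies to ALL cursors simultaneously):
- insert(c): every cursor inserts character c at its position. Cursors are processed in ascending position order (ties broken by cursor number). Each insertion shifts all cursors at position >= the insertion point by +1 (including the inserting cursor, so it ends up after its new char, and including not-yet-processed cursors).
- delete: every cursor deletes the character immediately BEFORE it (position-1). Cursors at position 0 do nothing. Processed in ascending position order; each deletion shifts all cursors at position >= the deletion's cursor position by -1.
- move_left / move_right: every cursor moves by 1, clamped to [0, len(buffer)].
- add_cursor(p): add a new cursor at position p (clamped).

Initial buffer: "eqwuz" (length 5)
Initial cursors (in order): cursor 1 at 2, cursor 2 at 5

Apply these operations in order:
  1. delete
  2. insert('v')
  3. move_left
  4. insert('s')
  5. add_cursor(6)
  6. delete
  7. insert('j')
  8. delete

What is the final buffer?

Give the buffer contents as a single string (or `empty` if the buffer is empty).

After op 1 (delete): buffer="ewu" (len 3), cursors c1@1 c2@3, authorship ...
After op 2 (insert('v')): buffer="evwuv" (len 5), cursors c1@2 c2@5, authorship .1..2
After op 3 (move_left): buffer="evwuv" (len 5), cursors c1@1 c2@4, authorship .1..2
After op 4 (insert('s')): buffer="esvwusv" (len 7), cursors c1@2 c2@6, authorship .11..22
After op 5 (add_cursor(6)): buffer="esvwusv" (len 7), cursors c1@2 c2@6 c3@6, authorship .11..22
After op 6 (delete): buffer="evwv" (len 4), cursors c1@1 c2@3 c3@3, authorship .1.2
After op 7 (insert('j')): buffer="ejvwjjv" (len 7), cursors c1@2 c2@6 c3@6, authorship .11.232
After op 8 (delete): buffer="evwv" (len 4), cursors c1@1 c2@3 c3@3, authorship .1.2

Answer: evwv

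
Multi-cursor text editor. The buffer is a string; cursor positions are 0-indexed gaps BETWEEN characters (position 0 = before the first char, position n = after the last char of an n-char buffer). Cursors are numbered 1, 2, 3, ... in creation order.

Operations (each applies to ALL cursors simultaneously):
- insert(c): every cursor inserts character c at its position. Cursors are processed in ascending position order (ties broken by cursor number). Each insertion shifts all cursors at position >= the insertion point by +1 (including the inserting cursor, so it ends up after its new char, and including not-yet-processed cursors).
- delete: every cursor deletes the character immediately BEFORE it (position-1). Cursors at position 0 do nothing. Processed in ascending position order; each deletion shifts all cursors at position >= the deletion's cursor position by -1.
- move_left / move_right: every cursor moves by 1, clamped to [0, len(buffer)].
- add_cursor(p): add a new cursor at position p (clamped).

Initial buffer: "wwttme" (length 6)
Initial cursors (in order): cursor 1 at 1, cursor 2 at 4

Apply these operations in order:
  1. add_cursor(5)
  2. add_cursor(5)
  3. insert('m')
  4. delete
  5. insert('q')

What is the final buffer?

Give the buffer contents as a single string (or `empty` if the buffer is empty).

Answer: wqwttqmqqe

Derivation:
After op 1 (add_cursor(5)): buffer="wwttme" (len 6), cursors c1@1 c2@4 c3@5, authorship ......
After op 2 (add_cursor(5)): buffer="wwttme" (len 6), cursors c1@1 c2@4 c3@5 c4@5, authorship ......
After op 3 (insert('m')): buffer="wmwttmmmme" (len 10), cursors c1@2 c2@6 c3@9 c4@9, authorship .1...2.34.
After op 4 (delete): buffer="wwttme" (len 6), cursors c1@1 c2@4 c3@5 c4@5, authorship ......
After op 5 (insert('q')): buffer="wqwttqmqqe" (len 10), cursors c1@2 c2@6 c3@9 c4@9, authorship .1...2.34.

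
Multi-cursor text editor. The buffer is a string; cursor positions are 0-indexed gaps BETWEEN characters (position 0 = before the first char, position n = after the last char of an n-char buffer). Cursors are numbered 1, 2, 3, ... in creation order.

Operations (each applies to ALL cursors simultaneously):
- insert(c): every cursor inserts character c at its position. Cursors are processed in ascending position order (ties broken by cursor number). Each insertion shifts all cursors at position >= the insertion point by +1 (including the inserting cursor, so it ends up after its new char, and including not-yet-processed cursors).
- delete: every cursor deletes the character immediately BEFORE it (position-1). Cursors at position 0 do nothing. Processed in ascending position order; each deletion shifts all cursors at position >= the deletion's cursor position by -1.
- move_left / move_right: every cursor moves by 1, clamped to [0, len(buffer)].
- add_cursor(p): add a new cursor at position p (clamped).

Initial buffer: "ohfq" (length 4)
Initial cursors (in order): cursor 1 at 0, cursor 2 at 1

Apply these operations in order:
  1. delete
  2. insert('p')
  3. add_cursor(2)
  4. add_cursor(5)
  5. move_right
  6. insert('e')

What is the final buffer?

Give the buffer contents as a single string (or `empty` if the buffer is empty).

Answer: ppheeefqe

Derivation:
After op 1 (delete): buffer="hfq" (len 3), cursors c1@0 c2@0, authorship ...
After op 2 (insert('p')): buffer="pphfq" (len 5), cursors c1@2 c2@2, authorship 12...
After op 3 (add_cursor(2)): buffer="pphfq" (len 5), cursors c1@2 c2@2 c3@2, authorship 12...
After op 4 (add_cursor(5)): buffer="pphfq" (len 5), cursors c1@2 c2@2 c3@2 c4@5, authorship 12...
After op 5 (move_right): buffer="pphfq" (len 5), cursors c1@3 c2@3 c3@3 c4@5, authorship 12...
After op 6 (insert('e')): buffer="ppheeefqe" (len 9), cursors c1@6 c2@6 c3@6 c4@9, authorship 12.123..4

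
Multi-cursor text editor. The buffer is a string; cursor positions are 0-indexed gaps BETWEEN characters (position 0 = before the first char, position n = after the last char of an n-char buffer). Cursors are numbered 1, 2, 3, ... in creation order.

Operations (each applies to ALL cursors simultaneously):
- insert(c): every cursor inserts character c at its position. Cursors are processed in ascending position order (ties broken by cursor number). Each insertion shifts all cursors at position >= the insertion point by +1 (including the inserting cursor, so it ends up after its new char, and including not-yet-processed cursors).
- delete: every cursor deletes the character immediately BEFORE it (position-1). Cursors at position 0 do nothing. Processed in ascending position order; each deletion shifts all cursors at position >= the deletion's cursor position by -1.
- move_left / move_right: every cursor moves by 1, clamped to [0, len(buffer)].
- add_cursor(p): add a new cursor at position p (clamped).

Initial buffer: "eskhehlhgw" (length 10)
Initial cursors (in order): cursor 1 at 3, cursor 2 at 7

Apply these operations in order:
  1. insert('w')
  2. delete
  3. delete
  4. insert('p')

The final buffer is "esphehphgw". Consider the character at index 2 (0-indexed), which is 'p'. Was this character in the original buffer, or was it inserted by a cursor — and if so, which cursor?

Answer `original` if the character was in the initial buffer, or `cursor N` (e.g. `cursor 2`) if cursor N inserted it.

Answer: cursor 1

Derivation:
After op 1 (insert('w')): buffer="eskwhehlwhgw" (len 12), cursors c1@4 c2@9, authorship ...1....2...
After op 2 (delete): buffer="eskhehlhgw" (len 10), cursors c1@3 c2@7, authorship ..........
After op 3 (delete): buffer="eshehhgw" (len 8), cursors c1@2 c2@5, authorship ........
After op 4 (insert('p')): buffer="esphehphgw" (len 10), cursors c1@3 c2@7, authorship ..1...2...
Authorship (.=original, N=cursor N): . . 1 . . . 2 . . .
Index 2: author = 1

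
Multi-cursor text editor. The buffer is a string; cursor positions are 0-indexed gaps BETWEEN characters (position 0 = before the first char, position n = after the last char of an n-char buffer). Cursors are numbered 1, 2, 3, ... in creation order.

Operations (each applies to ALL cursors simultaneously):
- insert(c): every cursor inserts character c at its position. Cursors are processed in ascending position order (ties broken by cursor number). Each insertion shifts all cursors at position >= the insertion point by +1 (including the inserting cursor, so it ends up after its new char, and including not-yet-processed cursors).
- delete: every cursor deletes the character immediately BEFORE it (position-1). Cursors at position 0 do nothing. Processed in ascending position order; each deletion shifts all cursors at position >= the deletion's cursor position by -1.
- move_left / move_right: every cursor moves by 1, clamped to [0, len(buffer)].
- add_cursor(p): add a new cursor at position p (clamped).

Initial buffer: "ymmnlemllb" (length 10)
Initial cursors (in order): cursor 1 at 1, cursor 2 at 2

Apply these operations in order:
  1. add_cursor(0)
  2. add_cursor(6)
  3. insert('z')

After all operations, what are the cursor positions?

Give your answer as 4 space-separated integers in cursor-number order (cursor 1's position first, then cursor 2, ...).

Answer: 3 5 1 10

Derivation:
After op 1 (add_cursor(0)): buffer="ymmnlemllb" (len 10), cursors c3@0 c1@1 c2@2, authorship ..........
After op 2 (add_cursor(6)): buffer="ymmnlemllb" (len 10), cursors c3@0 c1@1 c2@2 c4@6, authorship ..........
After op 3 (insert('z')): buffer="zyzmzmnlezmllb" (len 14), cursors c3@1 c1@3 c2@5 c4@10, authorship 3.1.2....4....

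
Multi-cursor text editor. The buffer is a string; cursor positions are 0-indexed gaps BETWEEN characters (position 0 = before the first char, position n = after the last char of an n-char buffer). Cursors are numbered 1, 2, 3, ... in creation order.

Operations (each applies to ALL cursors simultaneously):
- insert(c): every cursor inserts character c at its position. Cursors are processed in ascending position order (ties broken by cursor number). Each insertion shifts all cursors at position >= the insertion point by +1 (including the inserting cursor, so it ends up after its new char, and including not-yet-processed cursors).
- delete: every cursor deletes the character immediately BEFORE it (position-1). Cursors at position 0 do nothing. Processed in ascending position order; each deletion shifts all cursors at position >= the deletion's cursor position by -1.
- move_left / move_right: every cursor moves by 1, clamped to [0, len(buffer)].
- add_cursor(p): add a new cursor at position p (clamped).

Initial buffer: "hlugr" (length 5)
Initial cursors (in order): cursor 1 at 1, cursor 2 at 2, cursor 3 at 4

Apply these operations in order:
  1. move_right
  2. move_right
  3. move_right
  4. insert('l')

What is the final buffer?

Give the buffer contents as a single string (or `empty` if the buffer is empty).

After op 1 (move_right): buffer="hlugr" (len 5), cursors c1@2 c2@3 c3@5, authorship .....
After op 2 (move_right): buffer="hlugr" (len 5), cursors c1@3 c2@4 c3@5, authorship .....
After op 3 (move_right): buffer="hlugr" (len 5), cursors c1@4 c2@5 c3@5, authorship .....
After op 4 (insert('l')): buffer="hluglrll" (len 8), cursors c1@5 c2@8 c3@8, authorship ....1.23

Answer: hluglrll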